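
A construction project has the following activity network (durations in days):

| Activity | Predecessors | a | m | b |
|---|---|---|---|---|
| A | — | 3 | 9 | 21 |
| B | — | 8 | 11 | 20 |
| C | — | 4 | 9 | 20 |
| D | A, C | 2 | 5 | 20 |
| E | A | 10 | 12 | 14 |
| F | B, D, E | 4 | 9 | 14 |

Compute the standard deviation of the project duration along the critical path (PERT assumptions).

te_A = (3 + 4·9 + 21)/6 = 60/6 = 10; σ²_A = ((21−3)/6)² = 9.000
te_B = (8 + 4·11 + 20)/6 = 72/6 = 12; σ²_B = ((20−8)/6)² = 4.000
te_C = (4 + 4·9 + 20)/6 = 60/6 = 10; σ²_C = ((20−4)/6)² = 7.111
te_D = (2 + 4·5 + 20)/6 = 42/6 = 7; σ²_D = ((20−2)/6)² = 9.000
te_E = (10 + 4·12 + 14)/6 = 72/6 = 12; σ²_E = ((14−10)/6)² = 0.444
te_F = (4 + 4·9 + 14)/6 = 54/6 = 9; σ²_F = ((14−4)/6)² = 2.778

Forward pass:
ES_A = 0; EF_A = 10
ES_B = 0; EF_B = 12
ES_C = 0; EF_C = 10
ES_D = max(EF_A=10, EF_C=10) = 10; EF_D = 10+7 = 17
ES_E = 10; EF_E = 10+12 = 22
ES_F = max(EF_B=12, EF_D=17, EF_E=22) = 22; EF_F = 22+9 = 31
Expected project duration μ = 31 days. Critical path: A → E → F.

Variance along critical path = 9.000 + 0.444 + 2.778 = 12.222
σ = √12.222 = 3.496 days

3.50 days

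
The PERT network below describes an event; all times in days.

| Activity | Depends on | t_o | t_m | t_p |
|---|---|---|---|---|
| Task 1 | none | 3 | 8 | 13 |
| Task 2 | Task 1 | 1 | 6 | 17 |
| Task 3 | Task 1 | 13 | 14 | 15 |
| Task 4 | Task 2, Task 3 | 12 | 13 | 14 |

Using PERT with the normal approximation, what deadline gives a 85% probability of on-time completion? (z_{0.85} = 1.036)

te_Task 1 = (3 + 4·8 + 13)/6 = 48/6 = 8; σ²_Task 1 = ((13−3)/6)² = 2.778
te_Task 2 = (1 + 4·6 + 17)/6 = 42/6 = 7; σ²_Task 2 = ((17−1)/6)² = 7.111
te_Task 3 = (13 + 4·14 + 15)/6 = 84/6 = 14; σ²_Task 3 = ((15−13)/6)² = 0.111
te_Task 4 = (12 + 4·13 + 14)/6 = 78/6 = 13; σ²_Task 4 = ((14−12)/6)² = 0.111

Forward pass:
ES_Task 1 = 0; EF_Task 1 = 8
ES_Task 2 = 8; EF_Task 2 = 8+7 = 15
ES_Task 3 = 8; EF_Task 3 = 8+14 = 22
ES_Task 4 = max(EF_Task 2=15, EF_Task 3=22) = 22; EF_Task 4 = 22+13 = 35
Expected project duration μ = 35 days. Critical path: Task 1 → Task 3 → Task 4.

Variance along critical path = 2.778 + 0.111 + 0.111 = 3.000; σ = 1.732 days.
D = μ + z·σ = 35 + 1.036·1.732 = 36.8 days

36.8 days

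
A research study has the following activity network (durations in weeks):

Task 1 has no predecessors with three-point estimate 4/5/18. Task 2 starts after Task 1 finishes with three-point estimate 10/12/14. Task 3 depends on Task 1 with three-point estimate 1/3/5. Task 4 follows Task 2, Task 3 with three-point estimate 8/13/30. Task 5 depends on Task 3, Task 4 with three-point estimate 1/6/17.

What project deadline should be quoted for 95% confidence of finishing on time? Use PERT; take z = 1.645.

te_Task 1 = (4 + 4·5 + 18)/6 = 42/6 = 7; σ²_Task 1 = ((18−4)/6)² = 5.444
te_Task 2 = (10 + 4·12 + 14)/6 = 72/6 = 12; σ²_Task 2 = ((14−10)/6)² = 0.444
te_Task 3 = (1 + 4·3 + 5)/6 = 18/6 = 3; σ²_Task 3 = ((5−1)/6)² = 0.444
te_Task 4 = (8 + 4·13 + 30)/6 = 90/6 = 15; σ²_Task 4 = ((30−8)/6)² = 13.444
te_Task 5 = (1 + 4·6 + 17)/6 = 42/6 = 7; σ²_Task 5 = ((17−1)/6)² = 7.111

Forward pass:
ES_Task 1 = 0; EF_Task 1 = 7
ES_Task 2 = 7; EF_Task 2 = 7+12 = 19
ES_Task 3 = 7; EF_Task 3 = 7+3 = 10
ES_Task 4 = max(EF_Task 2=19, EF_Task 3=10) = 19; EF_Task 4 = 19+15 = 34
ES_Task 5 = max(EF_Task 3=10, EF_Task 4=34) = 34; EF_Task 5 = 34+7 = 41
Expected project duration μ = 41 weeks. Critical path: Task 1 → Task 2 → Task 4 → Task 5.

Variance along critical path = 5.444 + 0.444 + 13.444 + 7.111 = 26.444; σ = 5.142 weeks.
D = μ + z·σ = 41 + 1.645·5.142 = 49.5 weeks

49.5 weeks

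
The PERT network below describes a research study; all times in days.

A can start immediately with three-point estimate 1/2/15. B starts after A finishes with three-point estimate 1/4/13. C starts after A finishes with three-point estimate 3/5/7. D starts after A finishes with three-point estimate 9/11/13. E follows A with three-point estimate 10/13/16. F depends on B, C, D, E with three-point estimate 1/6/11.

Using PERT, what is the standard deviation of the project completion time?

te_A = (1 + 4·2 + 15)/6 = 24/6 = 4; σ²_A = ((15−1)/6)² = 5.444
te_B = (1 + 4·4 + 13)/6 = 30/6 = 5; σ²_B = ((13−1)/6)² = 4.000
te_C = (3 + 4·5 + 7)/6 = 30/6 = 5; σ²_C = ((7−3)/6)² = 0.444
te_D = (9 + 4·11 + 13)/6 = 66/6 = 11; σ²_D = ((13−9)/6)² = 0.444
te_E = (10 + 4·13 + 16)/6 = 78/6 = 13; σ²_E = ((16−10)/6)² = 1.000
te_F = (1 + 4·6 + 11)/6 = 36/6 = 6; σ²_F = ((11−1)/6)² = 2.778

Forward pass:
ES_A = 0; EF_A = 4
ES_B = 4; EF_B = 4+5 = 9
ES_C = 4; EF_C = 4+5 = 9
ES_D = 4; EF_D = 4+11 = 15
ES_E = 4; EF_E = 4+13 = 17
ES_F = max(EF_B=9, EF_C=9, EF_D=15, EF_E=17) = 17; EF_F = 17+6 = 23
Expected project duration μ = 23 days. Critical path: A → E → F.

Variance along critical path = 5.444 + 1.000 + 2.778 = 9.222
σ = √9.222 = 3.037 days

3.04 days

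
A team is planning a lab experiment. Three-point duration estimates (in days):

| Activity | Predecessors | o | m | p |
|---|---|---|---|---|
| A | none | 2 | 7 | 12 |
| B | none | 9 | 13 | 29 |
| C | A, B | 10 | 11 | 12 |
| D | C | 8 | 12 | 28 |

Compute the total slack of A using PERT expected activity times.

8 days

te_A = (2 + 4·7 + 12)/6 = 42/6 = 7
te_B = (9 + 4·13 + 29)/6 = 90/6 = 15
te_C = (10 + 4·11 + 12)/6 = 66/6 = 11
te_D = (8 + 4·12 + 28)/6 = 84/6 = 14

Forward pass:
ES_A = 0; EF_A = 7
ES_B = 0; EF_B = 15
ES_C = max(EF_A=7, EF_B=15) = 15; EF_C = 15+11 = 26
ES_D = 26; EF_D = 26+14 = 40
Expected project duration μ = 40 days. Critical path: B → C → D.

Backward pass:
LF_D = 40; LS_D = 40−14 = 26
LF_C = LS_D = 26; LS_C = 26−11 = 15
LF_B = LS_C = 15; LS_B = 15−15 = 0
LF_A = LS_C = 15; LS_A = 15−7 = 8
Slack_A = LS_A − ES_A = 8 − 0 = 8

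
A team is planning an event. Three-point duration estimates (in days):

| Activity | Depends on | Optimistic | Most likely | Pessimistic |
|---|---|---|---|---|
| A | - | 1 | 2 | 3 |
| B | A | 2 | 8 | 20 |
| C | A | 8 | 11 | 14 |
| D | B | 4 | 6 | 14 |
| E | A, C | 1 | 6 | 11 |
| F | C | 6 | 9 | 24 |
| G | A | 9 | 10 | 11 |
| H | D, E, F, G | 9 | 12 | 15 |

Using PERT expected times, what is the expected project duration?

36 days

te_A = (1 + 4·2 + 3)/6 = 12/6 = 2
te_B = (2 + 4·8 + 20)/6 = 54/6 = 9
te_C = (8 + 4·11 + 14)/6 = 66/6 = 11
te_D = (4 + 4·6 + 14)/6 = 42/6 = 7
te_E = (1 + 4·6 + 11)/6 = 36/6 = 6
te_F = (6 + 4·9 + 24)/6 = 66/6 = 11
te_G = (9 + 4·10 + 11)/6 = 60/6 = 10
te_H = (9 + 4·12 + 15)/6 = 72/6 = 12

Forward pass:
ES_A = 0; EF_A = 2
ES_B = 2; EF_B = 2+9 = 11
ES_C = 2; EF_C = 2+11 = 13
ES_D = 11; EF_D = 11+7 = 18
ES_E = max(EF_A=2, EF_C=13) = 13; EF_E = 13+6 = 19
ES_F = 13; EF_F = 13+11 = 24
ES_G = 2; EF_G = 2+10 = 12
ES_H = max(EF_D=18, EF_E=19, EF_F=24, EF_G=12) = 24; EF_H = 24+12 = 36
Expected project duration μ = 36 days. Critical path: A → C → F → H.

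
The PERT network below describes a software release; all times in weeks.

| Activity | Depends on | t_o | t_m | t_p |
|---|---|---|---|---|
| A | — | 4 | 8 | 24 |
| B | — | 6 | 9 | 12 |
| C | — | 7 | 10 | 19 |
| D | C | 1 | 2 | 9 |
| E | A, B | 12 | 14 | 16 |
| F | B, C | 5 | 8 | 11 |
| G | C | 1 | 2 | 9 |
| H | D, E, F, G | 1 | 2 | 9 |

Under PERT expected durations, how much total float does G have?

10 weeks

te_A = (4 + 4·8 + 24)/6 = 60/6 = 10
te_B = (6 + 4·9 + 12)/6 = 54/6 = 9
te_C = (7 + 4·10 + 19)/6 = 66/6 = 11
te_D = (1 + 4·2 + 9)/6 = 18/6 = 3
te_E = (12 + 4·14 + 16)/6 = 84/6 = 14
te_F = (5 + 4·8 + 11)/6 = 48/6 = 8
te_G = (1 + 4·2 + 9)/6 = 18/6 = 3
te_H = (1 + 4·2 + 9)/6 = 18/6 = 3

Forward pass:
ES_A = 0; EF_A = 10
ES_B = 0; EF_B = 9
ES_C = 0; EF_C = 11
ES_D = 11; EF_D = 11+3 = 14
ES_E = max(EF_A=10, EF_B=9) = 10; EF_E = 10+14 = 24
ES_F = max(EF_B=9, EF_C=11) = 11; EF_F = 11+8 = 19
ES_G = 11; EF_G = 11+3 = 14
ES_H = max(EF_D=14, EF_E=24, EF_F=19, EF_G=14) = 24; EF_H = 24+3 = 27
Expected project duration μ = 27 weeks. Critical path: A → E → H.

Backward pass:
LF_H = 27; LS_H = 27−3 = 24
LF_G = LS_H = 24; LS_G = 24−3 = 21
LF_F = LS_H = 24; LS_F = 24−8 = 16
LF_E = LS_H = 24; LS_E = 24−14 = 10
LF_D = LS_H = 24; LS_D = 24−3 = 21
LF_C = min(LS_D=21, LS_F=16, LS_G=21) = 16; LS_C = 16−11 = 5
LF_B = min(LS_E=10, LS_F=16) = 10; LS_B = 10−9 = 1
LF_A = LS_E = 10; LS_A = 10−10 = 0
Slack_G = LS_G − ES_G = 21 − 11 = 10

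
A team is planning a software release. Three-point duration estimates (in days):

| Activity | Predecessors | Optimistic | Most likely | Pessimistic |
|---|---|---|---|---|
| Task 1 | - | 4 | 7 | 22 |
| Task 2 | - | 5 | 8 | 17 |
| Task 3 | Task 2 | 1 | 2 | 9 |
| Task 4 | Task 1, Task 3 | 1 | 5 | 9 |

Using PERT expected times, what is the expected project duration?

17 days

te_Task 1 = (4 + 4·7 + 22)/6 = 54/6 = 9
te_Task 2 = (5 + 4·8 + 17)/6 = 54/6 = 9
te_Task 3 = (1 + 4·2 + 9)/6 = 18/6 = 3
te_Task 4 = (1 + 4·5 + 9)/6 = 30/6 = 5

Forward pass:
ES_Task 1 = 0; EF_Task 1 = 9
ES_Task 2 = 0; EF_Task 2 = 9
ES_Task 3 = 9; EF_Task 3 = 9+3 = 12
ES_Task 4 = max(EF_Task 1=9, EF_Task 3=12) = 12; EF_Task 4 = 12+5 = 17
Expected project duration μ = 17 days. Critical path: Task 2 → Task 3 → Task 4.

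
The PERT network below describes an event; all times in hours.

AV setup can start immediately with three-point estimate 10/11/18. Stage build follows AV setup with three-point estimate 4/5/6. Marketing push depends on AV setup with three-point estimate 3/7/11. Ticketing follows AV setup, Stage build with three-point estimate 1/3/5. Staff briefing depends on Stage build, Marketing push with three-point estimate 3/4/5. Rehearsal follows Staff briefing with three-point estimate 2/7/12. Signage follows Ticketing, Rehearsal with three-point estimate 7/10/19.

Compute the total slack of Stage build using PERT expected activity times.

2 hours

te_AV setup = (10 + 4·11 + 18)/6 = 72/6 = 12
te_Stage build = (4 + 4·5 + 6)/6 = 30/6 = 5
te_Marketing push = (3 + 4·7 + 11)/6 = 42/6 = 7
te_Ticketing = (1 + 4·3 + 5)/6 = 18/6 = 3
te_Staff briefing = (3 + 4·4 + 5)/6 = 24/6 = 4
te_Rehearsal = (2 + 4·7 + 12)/6 = 42/6 = 7
te_Signage = (7 + 4·10 + 19)/6 = 66/6 = 11

Forward pass:
ES_AV setup = 0; EF_AV setup = 12
ES_Stage build = 12; EF_Stage build = 12+5 = 17
ES_Marketing push = 12; EF_Marketing push = 12+7 = 19
ES_Ticketing = max(EF_AV setup=12, EF_Stage build=17) = 17; EF_Ticketing = 17+3 = 20
ES_Staff briefing = max(EF_Stage build=17, EF_Marketing push=19) = 19; EF_Staff briefing = 19+4 = 23
ES_Rehearsal = 23; EF_Rehearsal = 23+7 = 30
ES_Signage = max(EF_Ticketing=20, EF_Rehearsal=30) = 30; EF_Signage = 30+11 = 41
Expected project duration μ = 41 hours. Critical path: AV setup → Marketing push → Staff briefing → Rehearsal → Signage.

Backward pass:
LF_Signage = 41; LS_Signage = 41−11 = 30
LF_Rehearsal = LS_Signage = 30; LS_Rehearsal = 30−7 = 23
LF_Staff briefing = LS_Rehearsal = 23; LS_Staff briefing = 23−4 = 19
LF_Ticketing = LS_Signage = 30; LS_Ticketing = 30−3 = 27
LF_Marketing push = LS_Staff briefing = 19; LS_Marketing push = 19−7 = 12
LF_Stage build = min(LS_Ticketing=27, LS_Staff briefing=19) = 19; LS_Stage build = 19−5 = 14
LF_AV setup = min(LS_Stage build=14, LS_Marketing push=12, LS_Ticketing=27) = 12; LS_AV setup = 12−12 = 0
Slack_Stage build = LS_Stage build − ES_Stage build = 14 − 12 = 2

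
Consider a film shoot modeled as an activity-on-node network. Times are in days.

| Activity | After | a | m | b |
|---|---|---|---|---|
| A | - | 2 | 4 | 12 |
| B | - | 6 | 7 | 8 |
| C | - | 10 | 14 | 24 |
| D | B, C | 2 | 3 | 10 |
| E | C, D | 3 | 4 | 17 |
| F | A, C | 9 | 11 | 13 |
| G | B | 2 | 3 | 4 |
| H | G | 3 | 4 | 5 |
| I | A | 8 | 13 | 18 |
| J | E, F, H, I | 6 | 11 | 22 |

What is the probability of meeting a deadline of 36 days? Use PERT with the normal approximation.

0.290

te_A = (2 + 4·4 + 12)/6 = 30/6 = 5; σ²_A = ((12−2)/6)² = 2.778
te_B = (6 + 4·7 + 8)/6 = 42/6 = 7; σ²_B = ((8−6)/6)² = 0.111
te_C = (10 + 4·14 + 24)/6 = 90/6 = 15; σ²_C = ((24−10)/6)² = 5.444
te_D = (2 + 4·3 + 10)/6 = 24/6 = 4; σ²_D = ((10−2)/6)² = 1.778
te_E = (3 + 4·4 + 17)/6 = 36/6 = 6; σ²_E = ((17−3)/6)² = 5.444
te_F = (9 + 4·11 + 13)/6 = 66/6 = 11; σ²_F = ((13−9)/6)² = 0.444
te_G = (2 + 4·3 + 4)/6 = 18/6 = 3; σ²_G = ((4−2)/6)² = 0.111
te_H = (3 + 4·4 + 5)/6 = 24/6 = 4; σ²_H = ((5−3)/6)² = 0.111
te_I = (8 + 4·13 + 18)/6 = 78/6 = 13; σ²_I = ((18−8)/6)² = 2.778
te_J = (6 + 4·11 + 22)/6 = 72/6 = 12; σ²_J = ((22−6)/6)² = 7.111

Forward pass:
ES_A = 0; EF_A = 5
ES_B = 0; EF_B = 7
ES_C = 0; EF_C = 15
ES_D = max(EF_B=7, EF_C=15) = 15; EF_D = 15+4 = 19
ES_E = max(EF_C=15, EF_D=19) = 19; EF_E = 19+6 = 25
ES_F = max(EF_A=5, EF_C=15) = 15; EF_F = 15+11 = 26
ES_G = 7; EF_G = 7+3 = 10
ES_H = 10; EF_H = 10+4 = 14
ES_I = 5; EF_I = 5+13 = 18
ES_J = max(EF_E=25, EF_F=26, EF_H=14, EF_I=18) = 26; EF_J = 26+12 = 38
Expected project duration μ = 38 days. Critical path: C → F → J.

Variance along critical path = 5.444 + 0.444 + 7.111 = 13.000; σ = √13.000 = 3.606 days.
Z = (36 − 38) / 3.606 = -0.555
P(T ≤ 36) = Φ(-0.555) ≈ 0.290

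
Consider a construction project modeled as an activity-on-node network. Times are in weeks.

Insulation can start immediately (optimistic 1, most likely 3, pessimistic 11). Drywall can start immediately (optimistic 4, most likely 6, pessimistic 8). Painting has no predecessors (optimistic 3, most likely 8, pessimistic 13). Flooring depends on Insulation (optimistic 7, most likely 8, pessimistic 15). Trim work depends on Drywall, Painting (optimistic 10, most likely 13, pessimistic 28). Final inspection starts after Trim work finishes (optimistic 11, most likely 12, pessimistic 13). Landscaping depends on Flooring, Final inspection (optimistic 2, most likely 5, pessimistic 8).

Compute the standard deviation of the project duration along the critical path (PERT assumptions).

3.59 weeks

te_Insulation = (1 + 4·3 + 11)/6 = 24/6 = 4; σ²_Insulation = ((11−1)/6)² = 2.778
te_Drywall = (4 + 4·6 + 8)/6 = 36/6 = 6; σ²_Drywall = ((8−4)/6)² = 0.444
te_Painting = (3 + 4·8 + 13)/6 = 48/6 = 8; σ²_Painting = ((13−3)/6)² = 2.778
te_Flooring = (7 + 4·8 + 15)/6 = 54/6 = 9; σ²_Flooring = ((15−7)/6)² = 1.778
te_Trim work = (10 + 4·13 + 28)/6 = 90/6 = 15; σ²_Trim work = ((28−10)/6)² = 9.000
te_Final inspection = (11 + 4·12 + 13)/6 = 72/6 = 12; σ²_Final inspection = ((13−11)/6)² = 0.111
te_Landscaping = (2 + 4·5 + 8)/6 = 30/6 = 5; σ²_Landscaping = ((8−2)/6)² = 1.000

Forward pass:
ES_Insulation = 0; EF_Insulation = 4
ES_Drywall = 0; EF_Drywall = 6
ES_Painting = 0; EF_Painting = 8
ES_Flooring = 4; EF_Flooring = 4+9 = 13
ES_Trim work = max(EF_Drywall=6, EF_Painting=8) = 8; EF_Trim work = 8+15 = 23
ES_Final inspection = 23; EF_Final inspection = 23+12 = 35
ES_Landscaping = max(EF_Flooring=13, EF_Final inspection=35) = 35; EF_Landscaping = 35+5 = 40
Expected project duration μ = 40 weeks. Critical path: Painting → Trim work → Final inspection → Landscaping.

Variance along critical path = 2.778 + 9.000 + 0.111 + 1.000 = 12.889
σ = √12.889 = 3.590 weeks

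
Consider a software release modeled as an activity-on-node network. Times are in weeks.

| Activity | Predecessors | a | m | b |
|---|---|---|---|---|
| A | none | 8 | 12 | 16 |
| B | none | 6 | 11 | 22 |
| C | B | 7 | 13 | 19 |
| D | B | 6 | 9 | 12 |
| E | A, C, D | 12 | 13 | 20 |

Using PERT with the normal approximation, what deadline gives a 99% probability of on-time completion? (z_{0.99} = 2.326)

47.4 weeks

te_A = (8 + 4·12 + 16)/6 = 72/6 = 12; σ²_A = ((16−8)/6)² = 1.778
te_B = (6 + 4·11 + 22)/6 = 72/6 = 12; σ²_B = ((22−6)/6)² = 7.111
te_C = (7 + 4·13 + 19)/6 = 78/6 = 13; σ²_C = ((19−7)/6)² = 4.000
te_D = (6 + 4·9 + 12)/6 = 54/6 = 9; σ²_D = ((12−6)/6)² = 1.000
te_E = (12 + 4·13 + 20)/6 = 84/6 = 14; σ²_E = ((20−12)/6)² = 1.778

Forward pass:
ES_A = 0; EF_A = 12
ES_B = 0; EF_B = 12
ES_C = 12; EF_C = 12+13 = 25
ES_D = 12; EF_D = 12+9 = 21
ES_E = max(EF_A=12, EF_C=25, EF_D=21) = 25; EF_E = 25+14 = 39
Expected project duration μ = 39 weeks. Critical path: B → C → E.

Variance along critical path = 7.111 + 4.000 + 1.778 = 12.889; σ = 3.590 weeks.
D = μ + z·σ = 39 + 2.326·3.590 = 47.4 weeks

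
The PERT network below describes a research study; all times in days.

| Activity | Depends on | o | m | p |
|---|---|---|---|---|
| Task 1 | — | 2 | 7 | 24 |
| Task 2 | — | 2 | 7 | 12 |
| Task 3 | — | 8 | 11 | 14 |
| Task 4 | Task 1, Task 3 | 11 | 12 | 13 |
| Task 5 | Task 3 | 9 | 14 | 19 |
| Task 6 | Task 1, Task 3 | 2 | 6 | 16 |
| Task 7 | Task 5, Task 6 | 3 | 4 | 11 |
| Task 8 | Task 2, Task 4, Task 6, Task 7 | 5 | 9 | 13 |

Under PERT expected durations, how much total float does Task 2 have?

te_Task 1 = (2 + 4·7 + 24)/6 = 54/6 = 9
te_Task 2 = (2 + 4·7 + 12)/6 = 42/6 = 7
te_Task 3 = (8 + 4·11 + 14)/6 = 66/6 = 11
te_Task 4 = (11 + 4·12 + 13)/6 = 72/6 = 12
te_Task 5 = (9 + 4·14 + 19)/6 = 84/6 = 14
te_Task 6 = (2 + 4·6 + 16)/6 = 42/6 = 7
te_Task 7 = (3 + 4·4 + 11)/6 = 30/6 = 5
te_Task 8 = (5 + 4·9 + 13)/6 = 54/6 = 9

Forward pass:
ES_Task 1 = 0; EF_Task 1 = 9
ES_Task 2 = 0; EF_Task 2 = 7
ES_Task 3 = 0; EF_Task 3 = 11
ES_Task 4 = max(EF_Task 1=9, EF_Task 3=11) = 11; EF_Task 4 = 11+12 = 23
ES_Task 5 = 11; EF_Task 5 = 11+14 = 25
ES_Task 6 = max(EF_Task 1=9, EF_Task 3=11) = 11; EF_Task 6 = 11+7 = 18
ES_Task 7 = max(EF_Task 5=25, EF_Task 6=18) = 25; EF_Task 7 = 25+5 = 30
ES_Task 8 = max(EF_Task 2=7, EF_Task 4=23, EF_Task 6=18, EF_Task 7=30) = 30; EF_Task 8 = 30+9 = 39
Expected project duration μ = 39 days. Critical path: Task 3 → Task 5 → Task 7 → Task 8.

Backward pass:
LF_Task 8 = 39; LS_Task 8 = 39−9 = 30
LF_Task 7 = LS_Task 8 = 30; LS_Task 7 = 30−5 = 25
LF_Task 6 = min(LS_Task 7=25, LS_Task 8=30) = 25; LS_Task 6 = 25−7 = 18
LF_Task 5 = LS_Task 7 = 25; LS_Task 5 = 25−14 = 11
LF_Task 4 = LS_Task 8 = 30; LS_Task 4 = 30−12 = 18
LF_Task 3 = min(LS_Task 4=18, LS_Task 5=11, LS_Task 6=18) = 11; LS_Task 3 = 11−11 = 0
LF_Task 2 = LS_Task 8 = 30; LS_Task 2 = 30−7 = 23
LF_Task 1 = min(LS_Task 4=18, LS_Task 6=18) = 18; LS_Task 1 = 18−9 = 9
Slack_Task 2 = LS_Task 2 − ES_Task 2 = 23 − 0 = 23

23 days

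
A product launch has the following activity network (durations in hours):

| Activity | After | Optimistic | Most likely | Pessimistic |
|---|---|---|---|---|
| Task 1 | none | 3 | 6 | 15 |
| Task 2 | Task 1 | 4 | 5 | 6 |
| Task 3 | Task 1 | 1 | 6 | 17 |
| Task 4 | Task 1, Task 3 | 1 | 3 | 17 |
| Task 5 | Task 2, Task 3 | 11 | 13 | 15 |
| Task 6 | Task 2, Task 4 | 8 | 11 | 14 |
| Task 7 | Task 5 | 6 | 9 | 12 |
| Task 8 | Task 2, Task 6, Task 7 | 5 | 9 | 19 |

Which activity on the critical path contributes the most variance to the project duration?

Task 3

te_Task 1 = (3 + 4·6 + 15)/6 = 42/6 = 7; σ²_Task 1 = ((15−3)/6)² = 4.000
te_Task 2 = (4 + 4·5 + 6)/6 = 30/6 = 5; σ²_Task 2 = ((6−4)/6)² = 0.111
te_Task 3 = (1 + 4·6 + 17)/6 = 42/6 = 7; σ²_Task 3 = ((17−1)/6)² = 7.111
te_Task 4 = (1 + 4·3 + 17)/6 = 30/6 = 5; σ²_Task 4 = ((17−1)/6)² = 7.111
te_Task 5 = (11 + 4·13 + 15)/6 = 78/6 = 13; σ²_Task 5 = ((15−11)/6)² = 0.444
te_Task 6 = (8 + 4·11 + 14)/6 = 66/6 = 11; σ²_Task 6 = ((14−8)/6)² = 1.000
te_Task 7 = (6 + 4·9 + 12)/6 = 54/6 = 9; σ²_Task 7 = ((12−6)/6)² = 1.000
te_Task 8 = (5 + 4·9 + 19)/6 = 60/6 = 10; σ²_Task 8 = ((19−5)/6)² = 5.444

Forward pass:
ES_Task 1 = 0; EF_Task 1 = 7
ES_Task 2 = 7; EF_Task 2 = 7+5 = 12
ES_Task 3 = 7; EF_Task 3 = 7+7 = 14
ES_Task 4 = max(EF_Task 1=7, EF_Task 3=14) = 14; EF_Task 4 = 14+5 = 19
ES_Task 5 = max(EF_Task 2=12, EF_Task 3=14) = 14; EF_Task 5 = 14+13 = 27
ES_Task 6 = max(EF_Task 2=12, EF_Task 4=19) = 19; EF_Task 6 = 19+11 = 30
ES_Task 7 = 27; EF_Task 7 = 27+9 = 36
ES_Task 8 = max(EF_Task 2=12, EF_Task 6=30, EF_Task 7=36) = 36; EF_Task 8 = 36+10 = 46
Expected project duration μ = 46 hours. Critical path: Task 1 → Task 3 → Task 5 → Task 7 → Task 8.

Variances on critical path: σ²_Task 1=4.000, σ²_Task 3=7.111, σ²_Task 5=0.444, σ²_Task 7=1.000, σ²_Task 8=5.444.
Largest is σ²_Task 3 = 7.111.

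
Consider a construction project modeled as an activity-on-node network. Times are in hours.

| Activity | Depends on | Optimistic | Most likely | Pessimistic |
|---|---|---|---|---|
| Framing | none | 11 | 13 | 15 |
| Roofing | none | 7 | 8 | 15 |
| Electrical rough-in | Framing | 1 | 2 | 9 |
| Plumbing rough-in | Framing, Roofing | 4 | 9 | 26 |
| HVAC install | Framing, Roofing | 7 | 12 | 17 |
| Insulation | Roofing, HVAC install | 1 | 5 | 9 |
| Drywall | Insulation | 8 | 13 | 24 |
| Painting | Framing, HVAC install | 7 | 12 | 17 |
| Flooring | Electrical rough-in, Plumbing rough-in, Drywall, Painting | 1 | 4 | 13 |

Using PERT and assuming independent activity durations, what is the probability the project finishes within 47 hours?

te_Framing = (11 + 4·13 + 15)/6 = 78/6 = 13; σ²_Framing = ((15−11)/6)² = 0.444
te_Roofing = (7 + 4·8 + 15)/6 = 54/6 = 9; σ²_Roofing = ((15−7)/6)² = 1.778
te_Electrical rough-in = (1 + 4·2 + 9)/6 = 18/6 = 3; σ²_Electrical rough-in = ((9−1)/6)² = 1.778
te_Plumbing rough-in = (4 + 4·9 + 26)/6 = 66/6 = 11; σ²_Plumbing rough-in = ((26−4)/6)² = 13.444
te_HVAC install = (7 + 4·12 + 17)/6 = 72/6 = 12; σ²_HVAC install = ((17−7)/6)² = 2.778
te_Insulation = (1 + 4·5 + 9)/6 = 30/6 = 5; σ²_Insulation = ((9−1)/6)² = 1.778
te_Drywall = (8 + 4·13 + 24)/6 = 84/6 = 14; σ²_Drywall = ((24−8)/6)² = 7.111
te_Painting = (7 + 4·12 + 17)/6 = 72/6 = 12; σ²_Painting = ((17−7)/6)² = 2.778
te_Flooring = (1 + 4·4 + 13)/6 = 30/6 = 5; σ²_Flooring = ((13−1)/6)² = 4.000

Forward pass:
ES_Framing = 0; EF_Framing = 13
ES_Roofing = 0; EF_Roofing = 9
ES_Electrical rough-in = 13; EF_Electrical rough-in = 13+3 = 16
ES_Plumbing rough-in = max(EF_Framing=13, EF_Roofing=9) = 13; EF_Plumbing rough-in = 13+11 = 24
ES_HVAC install = max(EF_Framing=13, EF_Roofing=9) = 13; EF_HVAC install = 13+12 = 25
ES_Insulation = max(EF_Roofing=9, EF_HVAC install=25) = 25; EF_Insulation = 25+5 = 30
ES_Drywall = 30; EF_Drywall = 30+14 = 44
ES_Painting = max(EF_Framing=13, EF_HVAC install=25) = 25; EF_Painting = 25+12 = 37
ES_Flooring = max(EF_Electrical rough-in=16, EF_Plumbing rough-in=24, EF_Drywall=44, EF_Painting=37) = 44; EF_Flooring = 44+5 = 49
Expected project duration μ = 49 hours. Critical path: Framing → HVAC install → Insulation → Drywall → Flooring.

Variance along critical path = 0.444 + 2.778 + 1.778 + 7.111 + 4.000 = 16.111; σ = √16.111 = 4.014 hours.
Z = (47 − 49) / 4.014 = -0.498
P(T ≤ 47) = Φ(-0.498) ≈ 0.309

0.309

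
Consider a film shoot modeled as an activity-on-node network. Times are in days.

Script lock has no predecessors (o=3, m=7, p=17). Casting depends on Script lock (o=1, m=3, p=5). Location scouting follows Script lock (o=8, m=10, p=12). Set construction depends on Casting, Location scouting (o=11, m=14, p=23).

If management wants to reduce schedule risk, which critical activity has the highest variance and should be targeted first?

Script lock

te_Script lock = (3 + 4·7 + 17)/6 = 48/6 = 8; σ²_Script lock = ((17−3)/6)² = 5.444
te_Casting = (1 + 4·3 + 5)/6 = 18/6 = 3; σ²_Casting = ((5−1)/6)² = 0.444
te_Location scouting = (8 + 4·10 + 12)/6 = 60/6 = 10; σ²_Location scouting = ((12−8)/6)² = 0.444
te_Set construction = (11 + 4·14 + 23)/6 = 90/6 = 15; σ²_Set construction = ((23−11)/6)² = 4.000

Forward pass:
ES_Script lock = 0; EF_Script lock = 8
ES_Casting = 8; EF_Casting = 8+3 = 11
ES_Location scouting = 8; EF_Location scouting = 8+10 = 18
ES_Set construction = max(EF_Casting=11, EF_Location scouting=18) = 18; EF_Set construction = 18+15 = 33
Expected project duration μ = 33 days. Critical path: Script lock → Location scouting → Set construction.

Variances on critical path: σ²_Script lock=5.444, σ²_Location scouting=0.444, σ²_Set construction=4.000.
Largest is σ²_Script lock = 5.444.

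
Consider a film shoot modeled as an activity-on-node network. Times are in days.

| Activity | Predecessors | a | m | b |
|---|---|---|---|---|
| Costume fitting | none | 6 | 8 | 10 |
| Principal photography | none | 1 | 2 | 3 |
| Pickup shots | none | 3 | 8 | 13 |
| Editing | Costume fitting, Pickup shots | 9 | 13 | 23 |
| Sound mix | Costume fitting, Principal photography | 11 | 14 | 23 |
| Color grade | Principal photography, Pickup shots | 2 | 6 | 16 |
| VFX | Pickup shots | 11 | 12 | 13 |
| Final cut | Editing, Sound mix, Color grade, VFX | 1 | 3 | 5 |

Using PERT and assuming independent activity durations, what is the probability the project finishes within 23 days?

0.087

te_Costume fitting = (6 + 4·8 + 10)/6 = 48/6 = 8; σ²_Costume fitting = ((10−6)/6)² = 0.444
te_Principal photography = (1 + 4·2 + 3)/6 = 12/6 = 2; σ²_Principal photography = ((3−1)/6)² = 0.111
te_Pickup shots = (3 + 4·8 + 13)/6 = 48/6 = 8; σ²_Pickup shots = ((13−3)/6)² = 2.778
te_Editing = (9 + 4·13 + 23)/6 = 84/6 = 14; σ²_Editing = ((23−9)/6)² = 5.444
te_Sound mix = (11 + 4·14 + 23)/6 = 90/6 = 15; σ²_Sound mix = ((23−11)/6)² = 4.000
te_Color grade = (2 + 4·6 + 16)/6 = 42/6 = 7; σ²_Color grade = ((16−2)/6)² = 5.444
te_VFX = (11 + 4·12 + 13)/6 = 72/6 = 12; σ²_VFX = ((13−11)/6)² = 0.111
te_Final cut = (1 + 4·3 + 5)/6 = 18/6 = 3; σ²_Final cut = ((5−1)/6)² = 0.444

Forward pass:
ES_Costume fitting = 0; EF_Costume fitting = 8
ES_Principal photography = 0; EF_Principal photography = 2
ES_Pickup shots = 0; EF_Pickup shots = 8
ES_Editing = max(EF_Costume fitting=8, EF_Pickup shots=8) = 8; EF_Editing = 8+14 = 22
ES_Sound mix = max(EF_Costume fitting=8, EF_Principal photography=2) = 8; EF_Sound mix = 8+15 = 23
ES_Color grade = max(EF_Principal photography=2, EF_Pickup shots=8) = 8; EF_Color grade = 8+7 = 15
ES_VFX = 8; EF_VFX = 8+12 = 20
ES_Final cut = max(EF_Editing=22, EF_Sound mix=23, EF_Color grade=15, EF_VFX=20) = 23; EF_Final cut = 23+3 = 26
Expected project duration μ = 26 days. Critical path: Costume fitting → Sound mix → Final cut.

Variance along critical path = 0.444 + 4.000 + 0.444 = 4.889; σ = √4.889 = 2.211 days.
Z = (23 − 26) / 2.211 = -1.357
P(T ≤ 23) = Φ(-1.357) ≈ 0.087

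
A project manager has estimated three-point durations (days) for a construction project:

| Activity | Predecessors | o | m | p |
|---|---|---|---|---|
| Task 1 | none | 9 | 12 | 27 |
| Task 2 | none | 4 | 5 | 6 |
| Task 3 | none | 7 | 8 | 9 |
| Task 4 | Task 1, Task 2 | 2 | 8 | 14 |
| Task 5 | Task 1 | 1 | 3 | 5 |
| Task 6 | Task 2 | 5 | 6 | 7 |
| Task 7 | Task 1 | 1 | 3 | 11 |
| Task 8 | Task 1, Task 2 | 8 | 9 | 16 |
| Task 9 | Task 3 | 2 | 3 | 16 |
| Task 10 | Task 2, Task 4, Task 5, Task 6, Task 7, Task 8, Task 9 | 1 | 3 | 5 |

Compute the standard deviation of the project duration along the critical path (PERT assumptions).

3.35 days

te_Task 1 = (9 + 4·12 + 27)/6 = 84/6 = 14; σ²_Task 1 = ((27−9)/6)² = 9.000
te_Task 2 = (4 + 4·5 + 6)/6 = 30/6 = 5; σ²_Task 2 = ((6−4)/6)² = 0.111
te_Task 3 = (7 + 4·8 + 9)/6 = 48/6 = 8; σ²_Task 3 = ((9−7)/6)² = 0.111
te_Task 4 = (2 + 4·8 + 14)/6 = 48/6 = 8; σ²_Task 4 = ((14−2)/6)² = 4.000
te_Task 5 = (1 + 4·3 + 5)/6 = 18/6 = 3; σ²_Task 5 = ((5−1)/6)² = 0.444
te_Task 6 = (5 + 4·6 + 7)/6 = 36/6 = 6; σ²_Task 6 = ((7−5)/6)² = 0.111
te_Task 7 = (1 + 4·3 + 11)/6 = 24/6 = 4; σ²_Task 7 = ((11−1)/6)² = 2.778
te_Task 8 = (8 + 4·9 + 16)/6 = 60/6 = 10; σ²_Task 8 = ((16−8)/6)² = 1.778
te_Task 9 = (2 + 4·3 + 16)/6 = 30/6 = 5; σ²_Task 9 = ((16−2)/6)² = 5.444
te_Task 10 = (1 + 4·3 + 5)/6 = 18/6 = 3; σ²_Task 10 = ((5−1)/6)² = 0.444

Forward pass:
ES_Task 1 = 0; EF_Task 1 = 14
ES_Task 2 = 0; EF_Task 2 = 5
ES_Task 3 = 0; EF_Task 3 = 8
ES_Task 4 = max(EF_Task 1=14, EF_Task 2=5) = 14; EF_Task 4 = 14+8 = 22
ES_Task 5 = 14; EF_Task 5 = 14+3 = 17
ES_Task 6 = 5; EF_Task 6 = 5+6 = 11
ES_Task 7 = 14; EF_Task 7 = 14+4 = 18
ES_Task 8 = max(EF_Task 1=14, EF_Task 2=5) = 14; EF_Task 8 = 14+10 = 24
ES_Task 9 = 8; EF_Task 9 = 8+5 = 13
ES_Task 10 = max(EF_Task 2=5, EF_Task 4=22, EF_Task 5=17, EF_Task 6=11, EF_Task 7=18, EF_Task 8=24, EF_Task 9=13) = 24; EF_Task 10 = 24+3 = 27
Expected project duration μ = 27 days. Critical path: Task 1 → Task 8 → Task 10.

Variance along critical path = 9.000 + 1.778 + 0.444 = 11.222
σ = √11.222 = 3.350 days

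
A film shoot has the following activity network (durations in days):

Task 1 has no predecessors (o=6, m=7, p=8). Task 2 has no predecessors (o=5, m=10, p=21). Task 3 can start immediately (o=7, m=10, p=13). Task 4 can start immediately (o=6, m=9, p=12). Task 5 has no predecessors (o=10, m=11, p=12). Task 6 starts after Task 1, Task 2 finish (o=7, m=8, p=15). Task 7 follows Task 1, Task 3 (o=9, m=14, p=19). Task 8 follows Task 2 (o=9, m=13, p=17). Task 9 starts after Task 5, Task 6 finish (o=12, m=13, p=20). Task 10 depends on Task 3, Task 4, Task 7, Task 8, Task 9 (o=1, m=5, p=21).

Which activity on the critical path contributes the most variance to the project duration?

Task 10

te_Task 1 = (6 + 4·7 + 8)/6 = 42/6 = 7; σ²_Task 1 = ((8−6)/6)² = 0.111
te_Task 2 = (5 + 4·10 + 21)/6 = 66/6 = 11; σ²_Task 2 = ((21−5)/6)² = 7.111
te_Task 3 = (7 + 4·10 + 13)/6 = 60/6 = 10; σ²_Task 3 = ((13−7)/6)² = 1.000
te_Task 4 = (6 + 4·9 + 12)/6 = 54/6 = 9; σ²_Task 4 = ((12−6)/6)² = 1.000
te_Task 5 = (10 + 4·11 + 12)/6 = 66/6 = 11; σ²_Task 5 = ((12−10)/6)² = 0.111
te_Task 6 = (7 + 4·8 + 15)/6 = 54/6 = 9; σ²_Task 6 = ((15−7)/6)² = 1.778
te_Task 7 = (9 + 4·14 + 19)/6 = 84/6 = 14; σ²_Task 7 = ((19−9)/6)² = 2.778
te_Task 8 = (9 + 4·13 + 17)/6 = 78/6 = 13; σ²_Task 8 = ((17−9)/6)² = 1.778
te_Task 9 = (12 + 4·13 + 20)/6 = 84/6 = 14; σ²_Task 9 = ((20−12)/6)² = 1.778
te_Task 10 = (1 + 4·5 + 21)/6 = 42/6 = 7; σ²_Task 10 = ((21−1)/6)² = 11.111

Forward pass:
ES_Task 1 = 0; EF_Task 1 = 7
ES_Task 2 = 0; EF_Task 2 = 11
ES_Task 3 = 0; EF_Task 3 = 10
ES_Task 4 = 0; EF_Task 4 = 9
ES_Task 5 = 0; EF_Task 5 = 11
ES_Task 6 = max(EF_Task 1=7, EF_Task 2=11) = 11; EF_Task 6 = 11+9 = 20
ES_Task 7 = max(EF_Task 1=7, EF_Task 3=10) = 10; EF_Task 7 = 10+14 = 24
ES_Task 8 = 11; EF_Task 8 = 11+13 = 24
ES_Task 9 = max(EF_Task 5=11, EF_Task 6=20) = 20; EF_Task 9 = 20+14 = 34
ES_Task 10 = max(EF_Task 3=10, EF_Task 4=9, EF_Task 7=24, EF_Task 8=24, EF_Task 9=34) = 34; EF_Task 10 = 34+7 = 41
Expected project duration μ = 41 days. Critical path: Task 2 → Task 6 → Task 9 → Task 10.

Variances on critical path: σ²_Task 2=7.111, σ²_Task 6=1.778, σ²_Task 9=1.778, σ²_Task 10=11.111.
Largest is σ²_Task 10 = 11.111.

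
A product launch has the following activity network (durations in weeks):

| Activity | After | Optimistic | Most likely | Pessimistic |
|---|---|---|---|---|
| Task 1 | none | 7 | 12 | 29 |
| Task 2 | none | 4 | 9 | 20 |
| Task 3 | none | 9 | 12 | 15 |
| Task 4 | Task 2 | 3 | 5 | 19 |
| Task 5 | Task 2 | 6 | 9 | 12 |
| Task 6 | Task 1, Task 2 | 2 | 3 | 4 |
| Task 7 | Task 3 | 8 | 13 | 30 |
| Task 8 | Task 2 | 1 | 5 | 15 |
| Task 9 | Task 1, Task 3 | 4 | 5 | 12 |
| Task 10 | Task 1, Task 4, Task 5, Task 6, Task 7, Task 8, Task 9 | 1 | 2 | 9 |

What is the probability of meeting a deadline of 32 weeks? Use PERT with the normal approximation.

0.690

te_Task 1 = (7 + 4·12 + 29)/6 = 84/6 = 14; σ²_Task 1 = ((29−7)/6)² = 13.444
te_Task 2 = (4 + 4·9 + 20)/6 = 60/6 = 10; σ²_Task 2 = ((20−4)/6)² = 7.111
te_Task 3 = (9 + 4·12 + 15)/6 = 72/6 = 12; σ²_Task 3 = ((15−9)/6)² = 1.000
te_Task 4 = (3 + 4·5 + 19)/6 = 42/6 = 7; σ²_Task 4 = ((19−3)/6)² = 7.111
te_Task 5 = (6 + 4·9 + 12)/6 = 54/6 = 9; σ²_Task 5 = ((12−6)/6)² = 1.000
te_Task 6 = (2 + 4·3 + 4)/6 = 18/6 = 3; σ²_Task 6 = ((4−2)/6)² = 0.111
te_Task 7 = (8 + 4·13 + 30)/6 = 90/6 = 15; σ²_Task 7 = ((30−8)/6)² = 13.444
te_Task 8 = (1 + 4·5 + 15)/6 = 36/6 = 6; σ²_Task 8 = ((15−1)/6)² = 5.444
te_Task 9 = (4 + 4·5 + 12)/6 = 36/6 = 6; σ²_Task 9 = ((12−4)/6)² = 1.778
te_Task 10 = (1 + 4·2 + 9)/6 = 18/6 = 3; σ²_Task 10 = ((9−1)/6)² = 1.778

Forward pass:
ES_Task 1 = 0; EF_Task 1 = 14
ES_Task 2 = 0; EF_Task 2 = 10
ES_Task 3 = 0; EF_Task 3 = 12
ES_Task 4 = 10; EF_Task 4 = 10+7 = 17
ES_Task 5 = 10; EF_Task 5 = 10+9 = 19
ES_Task 6 = max(EF_Task 1=14, EF_Task 2=10) = 14; EF_Task 6 = 14+3 = 17
ES_Task 7 = 12; EF_Task 7 = 12+15 = 27
ES_Task 8 = 10; EF_Task 8 = 10+6 = 16
ES_Task 9 = max(EF_Task 1=14, EF_Task 3=12) = 14; EF_Task 9 = 14+6 = 20
ES_Task 10 = max(EF_Task 1=14, EF_Task 4=17, EF_Task 5=19, EF_Task 6=17, EF_Task 7=27, EF_Task 8=16, EF_Task 9=20) = 27; EF_Task 10 = 27+3 = 30
Expected project duration μ = 30 weeks. Critical path: Task 3 → Task 7 → Task 10.

Variance along critical path = 1.000 + 13.444 + 1.778 = 16.222; σ = √16.222 = 4.028 weeks.
Z = (32 − 30) / 4.028 = 0.497
P(T ≤ 32) = Φ(0.497) ≈ 0.690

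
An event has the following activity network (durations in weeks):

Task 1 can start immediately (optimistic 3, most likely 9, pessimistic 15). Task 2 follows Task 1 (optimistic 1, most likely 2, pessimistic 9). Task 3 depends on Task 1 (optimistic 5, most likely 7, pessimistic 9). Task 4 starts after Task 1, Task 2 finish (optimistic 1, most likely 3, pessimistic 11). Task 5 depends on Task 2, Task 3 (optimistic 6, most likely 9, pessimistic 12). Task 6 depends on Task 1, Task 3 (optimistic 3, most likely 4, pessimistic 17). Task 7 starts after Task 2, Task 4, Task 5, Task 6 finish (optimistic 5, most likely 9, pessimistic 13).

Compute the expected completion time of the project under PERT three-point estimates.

te_Task 1 = (3 + 4·9 + 15)/6 = 54/6 = 9
te_Task 2 = (1 + 4·2 + 9)/6 = 18/6 = 3
te_Task 3 = (5 + 4·7 + 9)/6 = 42/6 = 7
te_Task 4 = (1 + 4·3 + 11)/6 = 24/6 = 4
te_Task 5 = (6 + 4·9 + 12)/6 = 54/6 = 9
te_Task 6 = (3 + 4·4 + 17)/6 = 36/6 = 6
te_Task 7 = (5 + 4·9 + 13)/6 = 54/6 = 9

Forward pass:
ES_Task 1 = 0; EF_Task 1 = 9
ES_Task 2 = 9; EF_Task 2 = 9+3 = 12
ES_Task 3 = 9; EF_Task 3 = 9+7 = 16
ES_Task 4 = max(EF_Task 1=9, EF_Task 2=12) = 12; EF_Task 4 = 12+4 = 16
ES_Task 5 = max(EF_Task 2=12, EF_Task 3=16) = 16; EF_Task 5 = 16+9 = 25
ES_Task 6 = max(EF_Task 1=9, EF_Task 3=16) = 16; EF_Task 6 = 16+6 = 22
ES_Task 7 = max(EF_Task 2=12, EF_Task 4=16, EF_Task 5=25, EF_Task 6=22) = 25; EF_Task 7 = 25+9 = 34
Expected project duration μ = 34 weeks. Critical path: Task 1 → Task 3 → Task 5 → Task 7.

34 weeks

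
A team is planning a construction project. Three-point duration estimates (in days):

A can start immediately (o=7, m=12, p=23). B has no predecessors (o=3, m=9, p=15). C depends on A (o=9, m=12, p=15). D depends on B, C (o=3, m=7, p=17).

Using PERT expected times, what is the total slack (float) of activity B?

16 days

te_A = (7 + 4·12 + 23)/6 = 78/6 = 13
te_B = (3 + 4·9 + 15)/6 = 54/6 = 9
te_C = (9 + 4·12 + 15)/6 = 72/6 = 12
te_D = (3 + 4·7 + 17)/6 = 48/6 = 8

Forward pass:
ES_A = 0; EF_A = 13
ES_B = 0; EF_B = 9
ES_C = 13; EF_C = 13+12 = 25
ES_D = max(EF_B=9, EF_C=25) = 25; EF_D = 25+8 = 33
Expected project duration μ = 33 days. Critical path: A → C → D.

Backward pass:
LF_D = 33; LS_D = 33−8 = 25
LF_C = LS_D = 25; LS_C = 25−12 = 13
LF_B = LS_D = 25; LS_B = 25−9 = 16
LF_A = LS_C = 13; LS_A = 13−13 = 0
Slack_B = LS_B − ES_B = 16 − 0 = 16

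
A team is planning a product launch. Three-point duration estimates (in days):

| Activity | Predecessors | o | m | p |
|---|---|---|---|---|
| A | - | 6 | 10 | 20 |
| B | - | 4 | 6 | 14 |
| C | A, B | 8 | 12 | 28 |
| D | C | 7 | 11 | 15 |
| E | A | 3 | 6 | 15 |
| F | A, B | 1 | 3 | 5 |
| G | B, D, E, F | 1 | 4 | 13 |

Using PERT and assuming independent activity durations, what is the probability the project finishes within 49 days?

te_A = (6 + 4·10 + 20)/6 = 66/6 = 11; σ²_A = ((20−6)/6)² = 5.444
te_B = (4 + 4·6 + 14)/6 = 42/6 = 7; σ²_B = ((14−4)/6)² = 2.778
te_C = (8 + 4·12 + 28)/6 = 84/6 = 14; σ²_C = ((28−8)/6)² = 11.111
te_D = (7 + 4·11 + 15)/6 = 66/6 = 11; σ²_D = ((15−7)/6)² = 1.778
te_E = (3 + 4·6 + 15)/6 = 42/6 = 7; σ²_E = ((15−3)/6)² = 4.000
te_F = (1 + 4·3 + 5)/6 = 18/6 = 3; σ²_F = ((5−1)/6)² = 0.444
te_G = (1 + 4·4 + 13)/6 = 30/6 = 5; σ²_G = ((13−1)/6)² = 4.000

Forward pass:
ES_A = 0; EF_A = 11
ES_B = 0; EF_B = 7
ES_C = max(EF_A=11, EF_B=7) = 11; EF_C = 11+14 = 25
ES_D = 25; EF_D = 25+11 = 36
ES_E = 11; EF_E = 11+7 = 18
ES_F = max(EF_A=11, EF_B=7) = 11; EF_F = 11+3 = 14
ES_G = max(EF_B=7, EF_D=36, EF_E=18, EF_F=14) = 36; EF_G = 36+5 = 41
Expected project duration μ = 41 days. Critical path: A → C → D → G.

Variance along critical path = 5.444 + 11.111 + 1.778 + 4.000 = 22.333; σ = √22.333 = 4.726 days.
Z = (49 − 41) / 4.726 = 1.693
P(T ≤ 49) = Φ(1.693) ≈ 0.955

0.955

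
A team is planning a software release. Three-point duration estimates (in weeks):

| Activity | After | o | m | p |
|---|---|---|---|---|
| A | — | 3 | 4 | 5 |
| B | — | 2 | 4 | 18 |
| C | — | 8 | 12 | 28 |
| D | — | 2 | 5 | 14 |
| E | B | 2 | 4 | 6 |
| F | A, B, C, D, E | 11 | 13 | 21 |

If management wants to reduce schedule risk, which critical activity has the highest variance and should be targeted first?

te_A = (3 + 4·4 + 5)/6 = 24/6 = 4; σ²_A = ((5−3)/6)² = 0.111
te_B = (2 + 4·4 + 18)/6 = 36/6 = 6; σ²_B = ((18−2)/6)² = 7.111
te_C = (8 + 4·12 + 28)/6 = 84/6 = 14; σ²_C = ((28−8)/6)² = 11.111
te_D = (2 + 4·5 + 14)/6 = 36/6 = 6; σ²_D = ((14−2)/6)² = 4.000
te_E = (2 + 4·4 + 6)/6 = 24/6 = 4; σ²_E = ((6−2)/6)² = 0.444
te_F = (11 + 4·13 + 21)/6 = 84/6 = 14; σ²_F = ((21−11)/6)² = 2.778

Forward pass:
ES_A = 0; EF_A = 4
ES_B = 0; EF_B = 6
ES_C = 0; EF_C = 14
ES_D = 0; EF_D = 6
ES_E = 6; EF_E = 6+4 = 10
ES_F = max(EF_A=4, EF_B=6, EF_C=14, EF_D=6, EF_E=10) = 14; EF_F = 14+14 = 28
Expected project duration μ = 28 weeks. Critical path: C → F.

Variances on critical path: σ²_C=11.111, σ²_F=2.778.
Largest is σ²_C = 11.111.

C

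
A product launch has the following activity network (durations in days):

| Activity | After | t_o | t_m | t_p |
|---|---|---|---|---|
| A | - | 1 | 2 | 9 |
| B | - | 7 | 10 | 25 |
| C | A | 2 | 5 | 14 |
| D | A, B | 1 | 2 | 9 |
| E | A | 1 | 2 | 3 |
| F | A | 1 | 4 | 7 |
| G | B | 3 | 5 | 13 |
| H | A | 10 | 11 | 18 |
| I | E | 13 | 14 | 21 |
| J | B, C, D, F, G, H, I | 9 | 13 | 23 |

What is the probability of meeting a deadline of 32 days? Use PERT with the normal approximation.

te_A = (1 + 4·2 + 9)/6 = 18/6 = 3; σ²_A = ((9−1)/6)² = 1.778
te_B = (7 + 4·10 + 25)/6 = 72/6 = 12; σ²_B = ((25−7)/6)² = 9.000
te_C = (2 + 4·5 + 14)/6 = 36/6 = 6; σ²_C = ((14−2)/6)² = 4.000
te_D = (1 + 4·2 + 9)/6 = 18/6 = 3; σ²_D = ((9−1)/6)² = 1.778
te_E = (1 + 4·2 + 3)/6 = 12/6 = 2; σ²_E = ((3−1)/6)² = 0.111
te_F = (1 + 4·4 + 7)/6 = 24/6 = 4; σ²_F = ((7−1)/6)² = 1.000
te_G = (3 + 4·5 + 13)/6 = 36/6 = 6; σ²_G = ((13−3)/6)² = 2.778
te_H = (10 + 4·11 + 18)/6 = 72/6 = 12; σ²_H = ((18−10)/6)² = 1.778
te_I = (13 + 4·14 + 21)/6 = 90/6 = 15; σ²_I = ((21−13)/6)² = 1.778
te_J = (9 + 4·13 + 23)/6 = 84/6 = 14; σ²_J = ((23−9)/6)² = 5.444

Forward pass:
ES_A = 0; EF_A = 3
ES_B = 0; EF_B = 12
ES_C = 3; EF_C = 3+6 = 9
ES_D = max(EF_A=3, EF_B=12) = 12; EF_D = 12+3 = 15
ES_E = 3; EF_E = 3+2 = 5
ES_F = 3; EF_F = 3+4 = 7
ES_G = 12; EF_G = 12+6 = 18
ES_H = 3; EF_H = 3+12 = 15
ES_I = 5; EF_I = 5+15 = 20
ES_J = max(EF_B=12, EF_C=9, EF_D=15, EF_F=7, EF_G=18, EF_H=15, EF_I=20) = 20; EF_J = 20+14 = 34
Expected project duration μ = 34 days. Critical path: A → E → I → J.

Variance along critical path = 1.778 + 0.111 + 1.778 + 5.444 = 9.111; σ = √9.111 = 3.018 days.
Z = (32 − 34) / 3.018 = -0.663
P(T ≤ 32) = Φ(-0.663) ≈ 0.254

0.254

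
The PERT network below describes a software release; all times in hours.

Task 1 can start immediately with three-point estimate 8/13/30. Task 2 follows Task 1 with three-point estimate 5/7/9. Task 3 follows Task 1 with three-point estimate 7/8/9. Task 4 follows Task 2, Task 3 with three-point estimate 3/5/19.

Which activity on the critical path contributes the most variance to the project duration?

Task 1

te_Task 1 = (8 + 4·13 + 30)/6 = 90/6 = 15; σ²_Task 1 = ((30−8)/6)² = 13.444
te_Task 2 = (5 + 4·7 + 9)/6 = 42/6 = 7; σ²_Task 2 = ((9−5)/6)² = 0.444
te_Task 3 = (7 + 4·8 + 9)/6 = 48/6 = 8; σ²_Task 3 = ((9−7)/6)² = 0.111
te_Task 4 = (3 + 4·5 + 19)/6 = 42/6 = 7; σ²_Task 4 = ((19−3)/6)² = 7.111

Forward pass:
ES_Task 1 = 0; EF_Task 1 = 15
ES_Task 2 = 15; EF_Task 2 = 15+7 = 22
ES_Task 3 = 15; EF_Task 3 = 15+8 = 23
ES_Task 4 = max(EF_Task 2=22, EF_Task 3=23) = 23; EF_Task 4 = 23+7 = 30
Expected project duration μ = 30 hours. Critical path: Task 1 → Task 3 → Task 4.

Variances on critical path: σ²_Task 1=13.444, σ²_Task 3=0.111, σ²_Task 4=7.111.
Largest is σ²_Task 1 = 13.444.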